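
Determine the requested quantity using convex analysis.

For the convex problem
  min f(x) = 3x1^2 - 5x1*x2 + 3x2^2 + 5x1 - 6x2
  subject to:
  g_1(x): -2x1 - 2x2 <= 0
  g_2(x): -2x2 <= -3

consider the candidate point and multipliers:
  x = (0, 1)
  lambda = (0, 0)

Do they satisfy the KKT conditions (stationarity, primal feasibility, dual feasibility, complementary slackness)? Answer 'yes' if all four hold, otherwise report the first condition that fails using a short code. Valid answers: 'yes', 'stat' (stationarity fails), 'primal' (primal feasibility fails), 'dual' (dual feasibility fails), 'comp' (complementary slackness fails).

Gradient of f: grad f(x) = Q x + c = (0, 0)
Constraint values g_i(x) = a_i^T x - b_i:
  g_1((0, 1)) = -2
  g_2((0, 1)) = 1
Stationarity residual: grad f(x) + sum_i lambda_i a_i = (0, 0)
  -> stationarity OK
Primal feasibility (all g_i <= 0): FAILS
Dual feasibility (all lambda_i >= 0): OK
Complementary slackness (lambda_i * g_i(x) = 0 for all i): OK

Verdict: the first failing condition is primal_feasibility -> primal.

primal


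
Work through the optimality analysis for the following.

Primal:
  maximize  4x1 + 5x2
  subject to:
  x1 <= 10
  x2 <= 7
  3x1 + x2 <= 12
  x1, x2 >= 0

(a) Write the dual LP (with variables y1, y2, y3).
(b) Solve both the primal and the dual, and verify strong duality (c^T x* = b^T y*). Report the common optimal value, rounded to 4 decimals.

The standard primal-dual pair for 'max c^T x s.t. A x <= b, x >= 0' is:
  Dual:  min b^T y  s.t.  A^T y >= c,  y >= 0.

So the dual LP is:
  minimize  10y1 + 7y2 + 12y3
  subject to:
    y1 + 3y3 >= 4
    y2 + y3 >= 5
    y1, y2, y3 >= 0

Solving the primal: x* = (1.6667, 7).
  primal value c^T x* = 41.6667.
Solving the dual: y* = (0, 3.6667, 1.3333).
  dual value b^T y* = 41.6667.
Strong duality: c^T x* = b^T y*. Confirmed.

41.6667


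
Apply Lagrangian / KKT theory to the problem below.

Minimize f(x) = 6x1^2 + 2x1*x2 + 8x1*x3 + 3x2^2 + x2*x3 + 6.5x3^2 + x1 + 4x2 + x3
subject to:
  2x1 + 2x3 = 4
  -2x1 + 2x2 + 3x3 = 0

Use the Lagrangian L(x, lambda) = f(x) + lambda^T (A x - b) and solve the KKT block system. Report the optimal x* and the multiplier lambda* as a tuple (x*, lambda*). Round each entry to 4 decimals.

Form the Lagrangian:
  L(x, lambda) = (1/2) x^T Q x + c^T x + lambda^T (A x - b)
Stationarity (grad_x L = 0): Q x + c + A^T lambda = 0.
Primal feasibility: A x = b.

This gives the KKT block system:
  [ Q   A^T ] [ x     ]   [-c ]
  [ A    0  ] [ lambda ] = [ b ]

Solving the linear system:
  x*      = (0.835, -0.9126, 1.165)
  lambda* = (-9.9369, -0.6796)
  f(x*)   = 19.0485

x* = (0.835, -0.9126, 1.165), lambda* = (-9.9369, -0.6796)


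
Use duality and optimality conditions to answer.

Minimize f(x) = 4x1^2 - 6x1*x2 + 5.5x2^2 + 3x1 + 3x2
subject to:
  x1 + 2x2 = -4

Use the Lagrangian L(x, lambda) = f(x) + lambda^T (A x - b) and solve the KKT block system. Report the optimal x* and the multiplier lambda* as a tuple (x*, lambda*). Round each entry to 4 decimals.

Form the Lagrangian:
  L(x, lambda) = (1/2) x^T Q x + c^T x + lambda^T (A x - b)
Stationarity (grad_x L = 0): Q x + c + A^T lambda = 0.
Primal feasibility: A x = b.

This gives the KKT block system:
  [ Q   A^T ] [ x     ]   [-c ]
  [ A    0  ] [ lambda ] = [ b ]

Solving the linear system:
  x*      = (-1.4627, -1.2687)
  lambda* = (1.0896)
  f(x*)   = -1.9179

x* = (-1.4627, -1.2687), lambda* = (1.0896)


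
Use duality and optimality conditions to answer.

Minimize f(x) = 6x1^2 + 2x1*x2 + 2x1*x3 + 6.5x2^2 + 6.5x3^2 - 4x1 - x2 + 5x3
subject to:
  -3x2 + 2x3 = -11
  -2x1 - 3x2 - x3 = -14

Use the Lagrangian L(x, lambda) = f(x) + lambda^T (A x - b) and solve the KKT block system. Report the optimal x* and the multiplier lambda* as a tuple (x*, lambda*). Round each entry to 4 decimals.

Form the Lagrangian:
  L(x, lambda) = (1/2) x^T Q x + c^T x + lambda^T (A x - b)
Stationarity (grad_x L = 0): Q x + c + A^T lambda = 0.
Primal feasibility: A x = b.

This gives the KKT block system:
  [ Q   A^T ] [ x     ]   [-c ]
  [ A    0  ] [ lambda ] = [ b ]

Solving the linear system:
  x*      = (1.882, 3.4969, -0.2547)
  lambda* = (3.5404, 12.5342)
  f(x*)   = 101.0621

x* = (1.882, 3.4969, -0.2547), lambda* = (3.5404, 12.5342)


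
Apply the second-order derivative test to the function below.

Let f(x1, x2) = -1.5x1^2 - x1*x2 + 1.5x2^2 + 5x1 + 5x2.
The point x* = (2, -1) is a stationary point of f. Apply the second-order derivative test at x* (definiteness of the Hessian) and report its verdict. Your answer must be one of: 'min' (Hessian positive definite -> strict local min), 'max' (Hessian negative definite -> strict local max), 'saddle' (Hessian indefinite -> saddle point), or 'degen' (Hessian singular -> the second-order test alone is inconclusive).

Compute the Hessian H = grad^2 f:
  H = [[-3, -1], [-1, 3]]
Verify stationarity: grad f(x*) = H x* + g = (0, 0).
Eigenvalues of H: -3.1623, 3.1623.
Eigenvalues have mixed signs, so H is indefinite -> x* is a saddle point.

saddle


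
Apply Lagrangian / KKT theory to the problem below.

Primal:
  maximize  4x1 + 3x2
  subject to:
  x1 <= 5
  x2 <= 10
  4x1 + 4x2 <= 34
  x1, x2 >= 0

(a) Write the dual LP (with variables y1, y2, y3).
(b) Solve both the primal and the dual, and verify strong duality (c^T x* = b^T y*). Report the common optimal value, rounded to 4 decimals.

The standard primal-dual pair for 'max c^T x s.t. A x <= b, x >= 0' is:
  Dual:  min b^T y  s.t.  A^T y >= c,  y >= 0.

So the dual LP is:
  minimize  5y1 + 10y2 + 34y3
  subject to:
    y1 + 4y3 >= 4
    y2 + 4y3 >= 3
    y1, y2, y3 >= 0

Solving the primal: x* = (5, 3.5).
  primal value c^T x* = 30.5.
Solving the dual: y* = (1, 0, 0.75).
  dual value b^T y* = 30.5.
Strong duality: c^T x* = b^T y*. Confirmed.

30.5


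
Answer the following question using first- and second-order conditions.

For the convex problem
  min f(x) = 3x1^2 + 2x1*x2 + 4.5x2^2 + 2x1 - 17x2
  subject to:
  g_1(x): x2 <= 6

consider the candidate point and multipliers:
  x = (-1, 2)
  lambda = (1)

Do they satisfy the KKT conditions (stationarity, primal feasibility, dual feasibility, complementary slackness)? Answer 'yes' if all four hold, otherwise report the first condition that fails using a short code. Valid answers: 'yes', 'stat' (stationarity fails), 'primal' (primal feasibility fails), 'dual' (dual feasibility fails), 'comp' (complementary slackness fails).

Gradient of f: grad f(x) = Q x + c = (0, -1)
Constraint values g_i(x) = a_i^T x - b_i:
  g_1((-1, 2)) = -4
Stationarity residual: grad f(x) + sum_i lambda_i a_i = (0, 0)
  -> stationarity OK
Primal feasibility (all g_i <= 0): OK
Dual feasibility (all lambda_i >= 0): OK
Complementary slackness (lambda_i * g_i(x) = 0 for all i): FAILS

Verdict: the first failing condition is complementary_slackness -> comp.

comp


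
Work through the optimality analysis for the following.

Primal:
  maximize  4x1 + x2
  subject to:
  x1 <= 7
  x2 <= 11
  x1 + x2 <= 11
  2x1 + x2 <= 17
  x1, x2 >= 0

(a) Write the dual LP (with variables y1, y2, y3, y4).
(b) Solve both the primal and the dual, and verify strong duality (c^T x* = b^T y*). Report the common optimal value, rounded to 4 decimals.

The standard primal-dual pair for 'max c^T x s.t. A x <= b, x >= 0' is:
  Dual:  min b^T y  s.t.  A^T y >= c,  y >= 0.

So the dual LP is:
  minimize  7y1 + 11y2 + 11y3 + 17y4
  subject to:
    y1 + y3 + 2y4 >= 4
    y2 + y3 + y4 >= 1
    y1, y2, y3, y4 >= 0

Solving the primal: x* = (7, 3).
  primal value c^T x* = 31.
Solving the dual: y* = (2, 0, 0, 1).
  dual value b^T y* = 31.
Strong duality: c^T x* = b^T y*. Confirmed.

31


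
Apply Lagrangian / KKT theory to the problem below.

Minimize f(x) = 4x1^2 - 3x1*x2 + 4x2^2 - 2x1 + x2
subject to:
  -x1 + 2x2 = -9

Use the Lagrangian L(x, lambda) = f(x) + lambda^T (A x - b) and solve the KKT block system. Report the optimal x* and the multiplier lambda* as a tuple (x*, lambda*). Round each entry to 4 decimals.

Form the Lagrangian:
  L(x, lambda) = (1/2) x^T Q x + c^T x + lambda^T (A x - b)
Stationarity (grad_x L = 0): Q x + c + A^T lambda = 0.
Primal feasibility: A x = b.

This gives the KKT block system:
  [ Q   A^T ] [ x     ]   [-c ]
  [ A    0  ] [ lambda ] = [ b ]

Solving the linear system:
  x*      = (0.8571, -4.0714)
  lambda* = (17.0714)
  f(x*)   = 73.9286

x* = (0.8571, -4.0714), lambda* = (17.0714)


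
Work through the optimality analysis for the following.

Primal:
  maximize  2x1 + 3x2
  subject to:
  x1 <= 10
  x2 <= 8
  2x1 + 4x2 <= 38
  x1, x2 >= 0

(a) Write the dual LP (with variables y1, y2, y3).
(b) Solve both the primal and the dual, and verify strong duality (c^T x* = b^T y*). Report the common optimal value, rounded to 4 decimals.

The standard primal-dual pair for 'max c^T x s.t. A x <= b, x >= 0' is:
  Dual:  min b^T y  s.t.  A^T y >= c,  y >= 0.

So the dual LP is:
  minimize  10y1 + 8y2 + 38y3
  subject to:
    y1 + 2y3 >= 2
    y2 + 4y3 >= 3
    y1, y2, y3 >= 0

Solving the primal: x* = (10, 4.5).
  primal value c^T x* = 33.5.
Solving the dual: y* = (0.5, 0, 0.75).
  dual value b^T y* = 33.5.
Strong duality: c^T x* = b^T y*. Confirmed.

33.5


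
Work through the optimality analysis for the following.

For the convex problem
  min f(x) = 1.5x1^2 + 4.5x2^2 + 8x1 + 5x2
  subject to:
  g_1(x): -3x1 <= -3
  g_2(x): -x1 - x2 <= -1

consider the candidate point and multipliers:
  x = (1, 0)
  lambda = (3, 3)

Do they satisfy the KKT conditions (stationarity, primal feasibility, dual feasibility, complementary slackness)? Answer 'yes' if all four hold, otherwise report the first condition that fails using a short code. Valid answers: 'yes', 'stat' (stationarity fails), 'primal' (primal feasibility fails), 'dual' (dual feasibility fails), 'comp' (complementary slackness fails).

Gradient of f: grad f(x) = Q x + c = (11, 5)
Constraint values g_i(x) = a_i^T x - b_i:
  g_1((1, 0)) = 0
  g_2((1, 0)) = 0
Stationarity residual: grad f(x) + sum_i lambda_i a_i = (-1, 2)
  -> stationarity FAILS
Primal feasibility (all g_i <= 0): OK
Dual feasibility (all lambda_i >= 0): OK
Complementary slackness (lambda_i * g_i(x) = 0 for all i): OK

Verdict: the first failing condition is stationarity -> stat.

stat


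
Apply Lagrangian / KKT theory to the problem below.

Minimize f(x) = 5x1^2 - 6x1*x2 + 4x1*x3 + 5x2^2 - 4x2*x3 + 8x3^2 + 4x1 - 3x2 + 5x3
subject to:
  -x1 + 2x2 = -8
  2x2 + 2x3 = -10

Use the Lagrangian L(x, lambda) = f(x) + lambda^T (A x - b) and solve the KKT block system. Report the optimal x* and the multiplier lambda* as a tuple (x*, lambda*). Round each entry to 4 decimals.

Form the Lagrangian:
  L(x, lambda) = (1/2) x^T Q x + c^T x + lambda^T (A x - b)
Stationarity (grad_x L = 0): Q x + c + A^T lambda = 0.
Primal feasibility: A x = b.

This gives the KKT block system:
  [ Q   A^T ] [ x     ]   [-c ]
  [ A    0  ] [ lambda ] = [ b ]

Solving the linear system:
  x*      = (-0.2353, -4.1176, -0.8824)
  lambda* = (22.8235, -3.2059)
  f(x*)   = 78.7647

x* = (-0.2353, -4.1176, -0.8824), lambda* = (22.8235, -3.2059)


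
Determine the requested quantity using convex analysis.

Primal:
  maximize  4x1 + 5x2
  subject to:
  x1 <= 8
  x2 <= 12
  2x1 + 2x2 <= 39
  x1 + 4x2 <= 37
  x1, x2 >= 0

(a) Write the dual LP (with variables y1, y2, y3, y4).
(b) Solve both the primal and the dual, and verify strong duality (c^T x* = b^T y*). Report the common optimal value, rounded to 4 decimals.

The standard primal-dual pair for 'max c^T x s.t. A x <= b, x >= 0' is:
  Dual:  min b^T y  s.t.  A^T y >= c,  y >= 0.

So the dual LP is:
  minimize  8y1 + 12y2 + 39y3 + 37y4
  subject to:
    y1 + 2y3 + y4 >= 4
    y2 + 2y3 + 4y4 >= 5
    y1, y2, y3, y4 >= 0

Solving the primal: x* = (8, 7.25).
  primal value c^T x* = 68.25.
Solving the dual: y* = (2.75, 0, 0, 1.25).
  dual value b^T y* = 68.25.
Strong duality: c^T x* = b^T y*. Confirmed.

68.25


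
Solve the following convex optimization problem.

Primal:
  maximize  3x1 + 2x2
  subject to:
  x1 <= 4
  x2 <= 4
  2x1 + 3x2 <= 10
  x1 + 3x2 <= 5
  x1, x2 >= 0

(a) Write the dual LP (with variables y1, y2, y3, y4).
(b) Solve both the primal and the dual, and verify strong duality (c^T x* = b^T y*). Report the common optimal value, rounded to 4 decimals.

The standard primal-dual pair for 'max c^T x s.t. A x <= b, x >= 0' is:
  Dual:  min b^T y  s.t.  A^T y >= c,  y >= 0.

So the dual LP is:
  minimize  4y1 + 4y2 + 10y3 + 5y4
  subject to:
    y1 + 2y3 + y4 >= 3
    y2 + 3y3 + 3y4 >= 2
    y1, y2, y3, y4 >= 0

Solving the primal: x* = (4, 0.3333).
  primal value c^T x* = 12.6667.
Solving the dual: y* = (2.3333, 0, 0, 0.6667).
  dual value b^T y* = 12.6667.
Strong duality: c^T x* = b^T y*. Confirmed.

12.6667


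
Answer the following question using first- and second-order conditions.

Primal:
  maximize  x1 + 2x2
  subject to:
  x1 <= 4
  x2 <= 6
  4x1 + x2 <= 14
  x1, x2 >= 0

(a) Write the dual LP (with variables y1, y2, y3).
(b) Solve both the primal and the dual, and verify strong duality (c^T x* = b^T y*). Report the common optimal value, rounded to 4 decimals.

The standard primal-dual pair for 'max c^T x s.t. A x <= b, x >= 0' is:
  Dual:  min b^T y  s.t.  A^T y >= c,  y >= 0.

So the dual LP is:
  minimize  4y1 + 6y2 + 14y3
  subject to:
    y1 + 4y3 >= 1
    y2 + y3 >= 2
    y1, y2, y3 >= 0

Solving the primal: x* = (2, 6).
  primal value c^T x* = 14.
Solving the dual: y* = (0, 1.75, 0.25).
  dual value b^T y* = 14.
Strong duality: c^T x* = b^T y*. Confirmed.

14


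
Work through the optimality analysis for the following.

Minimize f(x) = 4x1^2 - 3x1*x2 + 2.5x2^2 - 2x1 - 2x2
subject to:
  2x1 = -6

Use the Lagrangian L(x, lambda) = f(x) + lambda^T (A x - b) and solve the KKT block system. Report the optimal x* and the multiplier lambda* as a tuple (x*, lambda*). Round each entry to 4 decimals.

Form the Lagrangian:
  L(x, lambda) = (1/2) x^T Q x + c^T x + lambda^T (A x - b)
Stationarity (grad_x L = 0): Q x + c + A^T lambda = 0.
Primal feasibility: A x = b.

This gives the KKT block system:
  [ Q   A^T ] [ x     ]   [-c ]
  [ A    0  ] [ lambda ] = [ b ]

Solving the linear system:
  x*      = (-3, -1.4)
  lambda* = (10.9)
  f(x*)   = 37.1

x* = (-3, -1.4), lambda* = (10.9)


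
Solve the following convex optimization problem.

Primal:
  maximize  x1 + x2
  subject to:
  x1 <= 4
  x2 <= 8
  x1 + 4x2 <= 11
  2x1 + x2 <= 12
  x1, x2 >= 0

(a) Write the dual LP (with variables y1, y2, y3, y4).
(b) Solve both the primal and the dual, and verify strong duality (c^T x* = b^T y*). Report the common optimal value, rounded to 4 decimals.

The standard primal-dual pair for 'max c^T x s.t. A x <= b, x >= 0' is:
  Dual:  min b^T y  s.t.  A^T y >= c,  y >= 0.

So the dual LP is:
  minimize  4y1 + 8y2 + 11y3 + 12y4
  subject to:
    y1 + y3 + 2y4 >= 1
    y2 + 4y3 + y4 >= 1
    y1, y2, y3, y4 >= 0

Solving the primal: x* = (4, 1.75).
  primal value c^T x* = 5.75.
Solving the dual: y* = (0.75, 0, 0.25, 0).
  dual value b^T y* = 5.75.
Strong duality: c^T x* = b^T y*. Confirmed.

5.75


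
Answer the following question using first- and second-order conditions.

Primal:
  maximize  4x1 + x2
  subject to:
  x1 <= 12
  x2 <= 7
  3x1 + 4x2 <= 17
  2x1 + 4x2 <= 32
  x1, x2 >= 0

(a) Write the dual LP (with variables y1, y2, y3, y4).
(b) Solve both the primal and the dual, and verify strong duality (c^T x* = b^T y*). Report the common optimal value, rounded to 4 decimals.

The standard primal-dual pair for 'max c^T x s.t. A x <= b, x >= 0' is:
  Dual:  min b^T y  s.t.  A^T y >= c,  y >= 0.

So the dual LP is:
  minimize  12y1 + 7y2 + 17y3 + 32y4
  subject to:
    y1 + 3y3 + 2y4 >= 4
    y2 + 4y3 + 4y4 >= 1
    y1, y2, y3, y4 >= 0

Solving the primal: x* = (5.6667, 0).
  primal value c^T x* = 22.6667.
Solving the dual: y* = (0, 0, 1.3333, 0).
  dual value b^T y* = 22.6667.
Strong duality: c^T x* = b^T y*. Confirmed.

22.6667


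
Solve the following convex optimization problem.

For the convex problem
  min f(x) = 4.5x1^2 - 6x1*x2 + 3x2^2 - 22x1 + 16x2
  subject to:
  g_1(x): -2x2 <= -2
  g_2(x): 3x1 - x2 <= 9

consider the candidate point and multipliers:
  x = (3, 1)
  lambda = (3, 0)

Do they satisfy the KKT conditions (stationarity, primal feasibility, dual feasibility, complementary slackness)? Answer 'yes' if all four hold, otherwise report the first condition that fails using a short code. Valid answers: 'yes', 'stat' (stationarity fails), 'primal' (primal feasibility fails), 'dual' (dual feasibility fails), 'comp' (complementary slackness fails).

Gradient of f: grad f(x) = Q x + c = (-1, 4)
Constraint values g_i(x) = a_i^T x - b_i:
  g_1((3, 1)) = 0
  g_2((3, 1)) = -1
Stationarity residual: grad f(x) + sum_i lambda_i a_i = (-1, -2)
  -> stationarity FAILS
Primal feasibility (all g_i <= 0): OK
Dual feasibility (all lambda_i >= 0): OK
Complementary slackness (lambda_i * g_i(x) = 0 for all i): OK

Verdict: the first failing condition is stationarity -> stat.

stat


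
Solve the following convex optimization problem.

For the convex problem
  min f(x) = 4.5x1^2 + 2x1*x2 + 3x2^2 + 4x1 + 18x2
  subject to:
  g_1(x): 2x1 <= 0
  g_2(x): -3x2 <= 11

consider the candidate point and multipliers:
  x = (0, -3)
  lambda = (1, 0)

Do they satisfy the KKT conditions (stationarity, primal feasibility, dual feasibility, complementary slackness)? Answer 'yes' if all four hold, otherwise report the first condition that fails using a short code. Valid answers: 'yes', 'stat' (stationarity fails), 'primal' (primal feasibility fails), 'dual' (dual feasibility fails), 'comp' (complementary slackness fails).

Gradient of f: grad f(x) = Q x + c = (-2, 0)
Constraint values g_i(x) = a_i^T x - b_i:
  g_1((0, -3)) = 0
  g_2((0, -3)) = -2
Stationarity residual: grad f(x) + sum_i lambda_i a_i = (0, 0)
  -> stationarity OK
Primal feasibility (all g_i <= 0): OK
Dual feasibility (all lambda_i >= 0): OK
Complementary slackness (lambda_i * g_i(x) = 0 for all i): OK

Verdict: yes, KKT holds.

yes


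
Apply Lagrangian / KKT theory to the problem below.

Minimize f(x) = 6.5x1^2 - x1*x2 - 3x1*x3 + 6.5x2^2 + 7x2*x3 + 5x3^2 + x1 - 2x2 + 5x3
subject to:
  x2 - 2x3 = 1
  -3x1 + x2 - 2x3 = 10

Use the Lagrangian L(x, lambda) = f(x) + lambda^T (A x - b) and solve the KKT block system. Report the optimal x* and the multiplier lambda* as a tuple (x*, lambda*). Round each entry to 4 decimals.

Form the Lagrangian:
  L(x, lambda) = (1/2) x^T Q x + c^T x + lambda^T (A x - b)
Stationarity (grad_x L = 0): Q x + c + A^T lambda = 0.
Primal feasibility: A x = b.

This gives the KKT block system:
  [ Q   A^T ] [ x     ]   [-c ]
  [ A    0  ] [ lambda ] = [ b ]

Solving the linear system:
  x*      = (-3, -0.0889, -0.5444)
  lambda* = (16.0593, -12.0926)
  f(x*)   = 49.6611

x* = (-3, -0.0889, -0.5444), lambda* = (16.0593, -12.0926)


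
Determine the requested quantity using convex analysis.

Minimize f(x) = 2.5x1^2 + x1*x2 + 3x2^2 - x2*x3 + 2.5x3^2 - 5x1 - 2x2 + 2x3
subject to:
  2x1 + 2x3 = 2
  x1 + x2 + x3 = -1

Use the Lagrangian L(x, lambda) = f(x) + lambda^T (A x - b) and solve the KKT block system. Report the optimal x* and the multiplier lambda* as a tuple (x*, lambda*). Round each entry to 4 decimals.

Form the Lagrangian:
  L(x, lambda) = (1/2) x^T Q x + c^T x + lambda^T (A x - b)
Stationarity (grad_x L = 0): Q x + c + A^T lambda = 0.
Primal feasibility: A x = b.

This gives the KKT block system:
  [ Q   A^T ] [ x     ]   [-c ]
  [ A    0  ] [ lambda ] = [ b ]

Solving the linear system:
  x*      = (1.6, -2, -0.6)
  lambda* = (-6.4, 11.8)
  f(x*)   = 9.7

x* = (1.6, -2, -0.6), lambda* = (-6.4, 11.8)


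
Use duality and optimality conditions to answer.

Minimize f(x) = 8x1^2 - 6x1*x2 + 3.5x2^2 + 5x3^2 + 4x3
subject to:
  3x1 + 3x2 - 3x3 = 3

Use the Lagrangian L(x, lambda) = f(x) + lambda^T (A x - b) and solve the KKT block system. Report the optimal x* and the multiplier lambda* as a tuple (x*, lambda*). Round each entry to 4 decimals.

Form the Lagrangian:
  L(x, lambda) = (1/2) x^T Q x + c^T x + lambda^T (A x - b)
Stationarity (grad_x L = 0): Q x + c + A^T lambda = 0.
Primal feasibility: A x = b.

This gives the KKT block system:
  [ Q   A^T ] [ x     ]   [-c ]
  [ A    0  ] [ lambda ] = [ b ]

Solving the linear system:
  x*      = (0.1831, 0.3099, -0.507)
  lambda* = (-0.3568)
  f(x*)   = -0.4789

x* = (0.1831, 0.3099, -0.507), lambda* = (-0.3568)


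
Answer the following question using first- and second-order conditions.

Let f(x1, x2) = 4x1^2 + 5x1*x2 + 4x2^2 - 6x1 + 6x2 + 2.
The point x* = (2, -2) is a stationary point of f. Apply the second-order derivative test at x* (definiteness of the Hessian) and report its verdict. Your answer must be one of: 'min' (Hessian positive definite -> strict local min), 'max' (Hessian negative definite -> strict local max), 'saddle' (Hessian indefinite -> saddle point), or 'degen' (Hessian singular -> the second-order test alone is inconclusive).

Compute the Hessian H = grad^2 f:
  H = [[8, 5], [5, 8]]
Verify stationarity: grad f(x*) = H x* + g = (0, 0).
Eigenvalues of H: 3, 13.
Both eigenvalues > 0, so H is positive definite -> x* is a strict local min.

min


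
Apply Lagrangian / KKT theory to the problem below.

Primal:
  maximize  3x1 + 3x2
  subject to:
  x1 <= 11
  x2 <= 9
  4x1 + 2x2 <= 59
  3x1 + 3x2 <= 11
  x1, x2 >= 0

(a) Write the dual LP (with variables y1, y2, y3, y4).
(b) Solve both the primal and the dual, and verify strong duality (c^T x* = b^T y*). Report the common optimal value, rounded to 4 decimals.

The standard primal-dual pair for 'max c^T x s.t. A x <= b, x >= 0' is:
  Dual:  min b^T y  s.t.  A^T y >= c,  y >= 0.

So the dual LP is:
  minimize  11y1 + 9y2 + 59y3 + 11y4
  subject to:
    y1 + 4y3 + 3y4 >= 3
    y2 + 2y3 + 3y4 >= 3
    y1, y2, y3, y4 >= 0

Solving the primal: x* = (3.6667, 0).
  primal value c^T x* = 11.
Solving the dual: y* = (0, 0, 0, 1).
  dual value b^T y* = 11.
Strong duality: c^T x* = b^T y*. Confirmed.

11


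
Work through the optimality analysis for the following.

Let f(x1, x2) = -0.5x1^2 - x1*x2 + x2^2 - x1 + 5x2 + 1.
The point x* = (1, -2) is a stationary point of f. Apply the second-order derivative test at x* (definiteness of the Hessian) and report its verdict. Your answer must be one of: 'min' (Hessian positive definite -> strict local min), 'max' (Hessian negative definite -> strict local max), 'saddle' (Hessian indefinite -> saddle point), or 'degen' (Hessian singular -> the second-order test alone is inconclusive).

Compute the Hessian H = grad^2 f:
  H = [[-1, -1], [-1, 2]]
Verify stationarity: grad f(x*) = H x* + g = (0, 0).
Eigenvalues of H: -1.3028, 2.3028.
Eigenvalues have mixed signs, so H is indefinite -> x* is a saddle point.

saddle


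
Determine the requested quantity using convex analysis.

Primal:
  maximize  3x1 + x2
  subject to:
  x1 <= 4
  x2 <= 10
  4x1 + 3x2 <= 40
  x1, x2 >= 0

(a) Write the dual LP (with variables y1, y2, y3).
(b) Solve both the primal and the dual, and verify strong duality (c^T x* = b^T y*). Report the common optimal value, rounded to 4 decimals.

The standard primal-dual pair for 'max c^T x s.t. A x <= b, x >= 0' is:
  Dual:  min b^T y  s.t.  A^T y >= c,  y >= 0.

So the dual LP is:
  minimize  4y1 + 10y2 + 40y3
  subject to:
    y1 + 4y3 >= 3
    y2 + 3y3 >= 1
    y1, y2, y3 >= 0

Solving the primal: x* = (4, 8).
  primal value c^T x* = 20.
Solving the dual: y* = (1.6667, 0, 0.3333).
  dual value b^T y* = 20.
Strong duality: c^T x* = b^T y*. Confirmed.

20


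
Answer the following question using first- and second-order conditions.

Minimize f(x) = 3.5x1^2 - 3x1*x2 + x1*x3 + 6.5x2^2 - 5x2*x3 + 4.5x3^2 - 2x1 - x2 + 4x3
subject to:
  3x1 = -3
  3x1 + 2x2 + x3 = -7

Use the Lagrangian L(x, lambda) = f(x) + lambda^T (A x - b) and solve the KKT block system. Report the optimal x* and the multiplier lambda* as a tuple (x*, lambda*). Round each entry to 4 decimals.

Form the Lagrangian:
  L(x, lambda) = (1/2) x^T Q x + c^T x + lambda^T (A x - b)
Stationarity (grad_x L = 0): Q x + c + A^T lambda = 0.
Primal feasibility: A x = b.

This gives the KKT block system:
  [ Q   A^T ] [ x     ]   [-c ]
  [ A    0  ] [ lambda ] = [ b ]

Solving the linear system:
  x*      = (-1, -1.2754, -1.4493)
  lambda* = (-1.4589, 3.6667)
  f(x*)   = 9.3841

x* = (-1, -1.2754, -1.4493), lambda* = (-1.4589, 3.6667)


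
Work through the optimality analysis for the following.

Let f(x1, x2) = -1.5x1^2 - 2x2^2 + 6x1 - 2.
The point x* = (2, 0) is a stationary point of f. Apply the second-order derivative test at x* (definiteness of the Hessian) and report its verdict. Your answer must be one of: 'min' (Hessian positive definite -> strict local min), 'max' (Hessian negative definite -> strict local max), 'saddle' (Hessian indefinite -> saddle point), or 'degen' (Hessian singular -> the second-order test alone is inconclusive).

Compute the Hessian H = grad^2 f:
  H = [[-3, 0], [0, -4]]
Verify stationarity: grad f(x*) = H x* + g = (0, 0).
Eigenvalues of H: -4, -3.
Both eigenvalues < 0, so H is negative definite -> x* is a strict local max.

max


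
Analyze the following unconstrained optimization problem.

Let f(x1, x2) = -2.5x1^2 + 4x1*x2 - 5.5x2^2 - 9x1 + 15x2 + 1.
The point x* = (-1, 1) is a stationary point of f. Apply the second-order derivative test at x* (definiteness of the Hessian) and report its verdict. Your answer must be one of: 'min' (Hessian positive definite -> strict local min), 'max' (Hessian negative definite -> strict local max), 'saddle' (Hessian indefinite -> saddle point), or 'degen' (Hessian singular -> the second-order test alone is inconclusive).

Compute the Hessian H = grad^2 f:
  H = [[-5, 4], [4, -11]]
Verify stationarity: grad f(x*) = H x* + g = (0, 0).
Eigenvalues of H: -13, -3.
Both eigenvalues < 0, so H is negative definite -> x* is a strict local max.

max


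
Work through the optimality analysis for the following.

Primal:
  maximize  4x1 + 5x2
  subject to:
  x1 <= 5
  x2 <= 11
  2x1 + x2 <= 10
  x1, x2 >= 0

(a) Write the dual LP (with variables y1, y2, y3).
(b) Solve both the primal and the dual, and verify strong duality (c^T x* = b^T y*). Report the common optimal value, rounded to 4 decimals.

The standard primal-dual pair for 'max c^T x s.t. A x <= b, x >= 0' is:
  Dual:  min b^T y  s.t.  A^T y >= c,  y >= 0.

So the dual LP is:
  minimize  5y1 + 11y2 + 10y3
  subject to:
    y1 + 2y3 >= 4
    y2 + y3 >= 5
    y1, y2, y3 >= 0

Solving the primal: x* = (0, 10).
  primal value c^T x* = 50.
Solving the dual: y* = (0, 0, 5).
  dual value b^T y* = 50.
Strong duality: c^T x* = b^T y*. Confirmed.

50


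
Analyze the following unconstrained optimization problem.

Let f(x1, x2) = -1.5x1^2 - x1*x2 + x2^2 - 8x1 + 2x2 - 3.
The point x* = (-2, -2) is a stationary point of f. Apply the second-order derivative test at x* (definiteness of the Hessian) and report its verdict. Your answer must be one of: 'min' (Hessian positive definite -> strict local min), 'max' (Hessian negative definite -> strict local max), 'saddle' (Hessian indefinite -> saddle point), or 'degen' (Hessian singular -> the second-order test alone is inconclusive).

Compute the Hessian H = grad^2 f:
  H = [[-3, -1], [-1, 2]]
Verify stationarity: grad f(x*) = H x* + g = (0, 0).
Eigenvalues of H: -3.1926, 2.1926.
Eigenvalues have mixed signs, so H is indefinite -> x* is a saddle point.

saddle


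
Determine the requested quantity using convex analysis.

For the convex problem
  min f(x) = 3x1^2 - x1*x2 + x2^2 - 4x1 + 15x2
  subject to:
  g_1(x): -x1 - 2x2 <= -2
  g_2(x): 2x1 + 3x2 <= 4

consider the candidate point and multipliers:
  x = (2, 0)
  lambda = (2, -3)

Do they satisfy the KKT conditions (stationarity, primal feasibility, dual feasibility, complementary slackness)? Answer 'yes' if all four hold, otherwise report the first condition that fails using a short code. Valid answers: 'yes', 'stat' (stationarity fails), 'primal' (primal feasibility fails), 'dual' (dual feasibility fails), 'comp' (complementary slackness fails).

Gradient of f: grad f(x) = Q x + c = (8, 13)
Constraint values g_i(x) = a_i^T x - b_i:
  g_1((2, 0)) = 0
  g_2((2, 0)) = 0
Stationarity residual: grad f(x) + sum_i lambda_i a_i = (0, 0)
  -> stationarity OK
Primal feasibility (all g_i <= 0): OK
Dual feasibility (all lambda_i >= 0): FAILS
Complementary slackness (lambda_i * g_i(x) = 0 for all i): OK

Verdict: the first failing condition is dual_feasibility -> dual.

dual


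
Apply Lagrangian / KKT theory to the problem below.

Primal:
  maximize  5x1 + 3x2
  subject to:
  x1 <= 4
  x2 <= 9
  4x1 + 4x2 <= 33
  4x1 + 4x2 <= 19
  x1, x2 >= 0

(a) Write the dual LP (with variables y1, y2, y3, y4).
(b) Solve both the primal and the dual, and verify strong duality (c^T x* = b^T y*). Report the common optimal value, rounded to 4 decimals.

The standard primal-dual pair for 'max c^T x s.t. A x <= b, x >= 0' is:
  Dual:  min b^T y  s.t.  A^T y >= c,  y >= 0.

So the dual LP is:
  minimize  4y1 + 9y2 + 33y3 + 19y4
  subject to:
    y1 + 4y3 + 4y4 >= 5
    y2 + 4y3 + 4y4 >= 3
    y1, y2, y3, y4 >= 0

Solving the primal: x* = (4, 0.75).
  primal value c^T x* = 22.25.
Solving the dual: y* = (2, 0, 0, 0.75).
  dual value b^T y* = 22.25.
Strong duality: c^T x* = b^T y*. Confirmed.

22.25


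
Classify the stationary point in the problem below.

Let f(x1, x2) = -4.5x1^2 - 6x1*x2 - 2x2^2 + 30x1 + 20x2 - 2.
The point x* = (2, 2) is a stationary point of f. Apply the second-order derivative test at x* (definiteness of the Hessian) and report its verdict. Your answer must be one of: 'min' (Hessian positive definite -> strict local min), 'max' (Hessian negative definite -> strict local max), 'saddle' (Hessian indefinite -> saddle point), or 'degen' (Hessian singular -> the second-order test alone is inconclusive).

Compute the Hessian H = grad^2 f:
  H = [[-9, -6], [-6, -4]]
Verify stationarity: grad f(x*) = H x* + g = (0, 0).
Eigenvalues of H: -13, 0.
H has a zero eigenvalue (singular; negative semidefinite but not definite), so H is neither positive definite, negative definite, nor indefinite. The second-order test alone is inconclusive -> degen.
(Indeed, f is constant along the null direction of H through x*, so x* is not a strict local extremum.)

degen


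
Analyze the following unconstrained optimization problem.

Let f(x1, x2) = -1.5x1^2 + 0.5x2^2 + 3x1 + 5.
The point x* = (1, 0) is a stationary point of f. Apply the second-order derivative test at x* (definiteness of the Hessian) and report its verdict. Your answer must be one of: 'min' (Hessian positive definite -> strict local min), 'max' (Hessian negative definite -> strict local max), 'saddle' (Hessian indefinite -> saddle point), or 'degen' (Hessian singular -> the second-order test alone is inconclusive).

Compute the Hessian H = grad^2 f:
  H = [[-3, 0], [0, 1]]
Verify stationarity: grad f(x*) = H x* + g = (0, 0).
Eigenvalues of H: -3, 1.
Eigenvalues have mixed signs, so H is indefinite -> x* is a saddle point.

saddle


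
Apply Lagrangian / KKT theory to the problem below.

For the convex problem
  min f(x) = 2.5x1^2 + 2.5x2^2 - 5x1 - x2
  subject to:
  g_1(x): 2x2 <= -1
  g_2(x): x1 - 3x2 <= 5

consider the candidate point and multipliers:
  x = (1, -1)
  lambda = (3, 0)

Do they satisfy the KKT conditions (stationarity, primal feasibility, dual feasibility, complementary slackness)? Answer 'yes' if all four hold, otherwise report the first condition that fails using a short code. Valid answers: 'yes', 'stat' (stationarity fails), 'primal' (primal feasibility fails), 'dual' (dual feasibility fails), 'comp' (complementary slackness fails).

Gradient of f: grad f(x) = Q x + c = (0, -6)
Constraint values g_i(x) = a_i^T x - b_i:
  g_1((1, -1)) = -1
  g_2((1, -1)) = -1
Stationarity residual: grad f(x) + sum_i lambda_i a_i = (0, 0)
  -> stationarity OK
Primal feasibility (all g_i <= 0): OK
Dual feasibility (all lambda_i >= 0): OK
Complementary slackness (lambda_i * g_i(x) = 0 for all i): FAILS

Verdict: the first failing condition is complementary_slackness -> comp.

comp


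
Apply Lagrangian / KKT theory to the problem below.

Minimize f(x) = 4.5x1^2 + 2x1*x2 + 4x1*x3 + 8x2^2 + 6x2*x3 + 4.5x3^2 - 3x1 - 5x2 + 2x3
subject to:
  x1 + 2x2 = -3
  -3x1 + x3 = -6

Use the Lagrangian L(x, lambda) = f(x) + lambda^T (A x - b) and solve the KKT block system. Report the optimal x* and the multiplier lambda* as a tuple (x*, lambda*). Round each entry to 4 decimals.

Form the Lagrangian:
  L(x, lambda) = (1/2) x^T Q x + c^T x + lambda^T (A x - b)
Stationarity (grad_x L = 0): Q x + c + A^T lambda = 0.
Primal feasibility: A x = b.

This gives the KKT block system:
  [ Q   A^T ] [ x     ]   [-c ]
  [ A    0  ] [ lambda ] = [ b ]

Solving the linear system:
  x*      = (1.8418, -2.4209, -0.4745)
  lambda* = (21.449, 9.4286)
  f(x*)   = 63.2742

x* = (1.8418, -2.4209, -0.4745), lambda* = (21.449, 9.4286)


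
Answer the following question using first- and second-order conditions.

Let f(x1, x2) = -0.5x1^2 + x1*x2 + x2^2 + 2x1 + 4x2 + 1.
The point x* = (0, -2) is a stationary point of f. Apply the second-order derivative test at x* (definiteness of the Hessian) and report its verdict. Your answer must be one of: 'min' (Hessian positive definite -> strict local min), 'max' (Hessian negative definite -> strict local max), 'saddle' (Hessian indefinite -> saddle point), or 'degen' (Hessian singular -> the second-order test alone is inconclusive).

Compute the Hessian H = grad^2 f:
  H = [[-1, 1], [1, 2]]
Verify stationarity: grad f(x*) = H x* + g = (0, 0).
Eigenvalues of H: -1.3028, 2.3028.
Eigenvalues have mixed signs, so H is indefinite -> x* is a saddle point.

saddle


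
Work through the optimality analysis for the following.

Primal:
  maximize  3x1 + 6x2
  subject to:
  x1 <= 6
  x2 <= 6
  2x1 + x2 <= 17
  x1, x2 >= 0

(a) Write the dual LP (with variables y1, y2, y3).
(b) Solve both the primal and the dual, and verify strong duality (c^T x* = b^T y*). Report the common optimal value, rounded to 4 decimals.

The standard primal-dual pair for 'max c^T x s.t. A x <= b, x >= 0' is:
  Dual:  min b^T y  s.t.  A^T y >= c,  y >= 0.

So the dual LP is:
  minimize  6y1 + 6y2 + 17y3
  subject to:
    y1 + 2y3 >= 3
    y2 + y3 >= 6
    y1, y2, y3 >= 0

Solving the primal: x* = (5.5, 6).
  primal value c^T x* = 52.5.
Solving the dual: y* = (0, 4.5, 1.5).
  dual value b^T y* = 52.5.
Strong duality: c^T x* = b^T y*. Confirmed.

52.5


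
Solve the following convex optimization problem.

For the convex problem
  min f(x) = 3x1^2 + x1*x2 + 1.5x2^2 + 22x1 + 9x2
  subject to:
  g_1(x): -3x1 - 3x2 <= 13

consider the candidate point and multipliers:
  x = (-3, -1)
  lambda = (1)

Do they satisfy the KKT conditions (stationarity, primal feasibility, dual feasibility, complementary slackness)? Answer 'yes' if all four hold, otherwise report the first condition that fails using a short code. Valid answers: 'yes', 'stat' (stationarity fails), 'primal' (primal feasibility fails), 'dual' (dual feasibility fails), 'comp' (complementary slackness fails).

Gradient of f: grad f(x) = Q x + c = (3, 3)
Constraint values g_i(x) = a_i^T x - b_i:
  g_1((-3, -1)) = -1
Stationarity residual: grad f(x) + sum_i lambda_i a_i = (0, 0)
  -> stationarity OK
Primal feasibility (all g_i <= 0): OK
Dual feasibility (all lambda_i >= 0): OK
Complementary slackness (lambda_i * g_i(x) = 0 for all i): FAILS

Verdict: the first failing condition is complementary_slackness -> comp.

comp


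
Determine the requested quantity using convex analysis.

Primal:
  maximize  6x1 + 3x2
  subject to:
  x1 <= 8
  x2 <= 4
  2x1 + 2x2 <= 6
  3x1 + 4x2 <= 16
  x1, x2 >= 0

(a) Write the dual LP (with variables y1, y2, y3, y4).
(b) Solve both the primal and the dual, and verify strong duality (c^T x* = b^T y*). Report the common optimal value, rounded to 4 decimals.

The standard primal-dual pair for 'max c^T x s.t. A x <= b, x >= 0' is:
  Dual:  min b^T y  s.t.  A^T y >= c,  y >= 0.

So the dual LP is:
  minimize  8y1 + 4y2 + 6y3 + 16y4
  subject to:
    y1 + 2y3 + 3y4 >= 6
    y2 + 2y3 + 4y4 >= 3
    y1, y2, y3, y4 >= 0

Solving the primal: x* = (3, 0).
  primal value c^T x* = 18.
Solving the dual: y* = (0, 0, 3, 0).
  dual value b^T y* = 18.
Strong duality: c^T x* = b^T y*. Confirmed.

18


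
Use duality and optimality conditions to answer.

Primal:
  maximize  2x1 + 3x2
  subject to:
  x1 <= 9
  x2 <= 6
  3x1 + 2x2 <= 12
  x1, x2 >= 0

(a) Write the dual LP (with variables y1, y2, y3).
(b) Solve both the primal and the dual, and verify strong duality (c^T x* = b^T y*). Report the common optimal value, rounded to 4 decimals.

The standard primal-dual pair for 'max c^T x s.t. A x <= b, x >= 0' is:
  Dual:  min b^T y  s.t.  A^T y >= c,  y >= 0.

So the dual LP is:
  minimize  9y1 + 6y2 + 12y3
  subject to:
    y1 + 3y3 >= 2
    y2 + 2y3 >= 3
    y1, y2, y3 >= 0

Solving the primal: x* = (0, 6).
  primal value c^T x* = 18.
Solving the dual: y* = (0, 1.6667, 0.6667).
  dual value b^T y* = 18.
Strong duality: c^T x* = b^T y*. Confirmed.

18


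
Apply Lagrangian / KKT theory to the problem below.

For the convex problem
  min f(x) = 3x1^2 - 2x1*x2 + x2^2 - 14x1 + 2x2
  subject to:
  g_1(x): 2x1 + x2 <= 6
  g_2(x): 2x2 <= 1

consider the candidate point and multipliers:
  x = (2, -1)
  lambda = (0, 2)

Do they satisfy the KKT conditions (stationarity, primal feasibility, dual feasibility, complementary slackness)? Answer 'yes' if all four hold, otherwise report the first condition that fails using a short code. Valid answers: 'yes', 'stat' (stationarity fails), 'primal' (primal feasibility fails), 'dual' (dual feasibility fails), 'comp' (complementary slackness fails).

Gradient of f: grad f(x) = Q x + c = (0, -4)
Constraint values g_i(x) = a_i^T x - b_i:
  g_1((2, -1)) = -3
  g_2((2, -1)) = -3
Stationarity residual: grad f(x) + sum_i lambda_i a_i = (0, 0)
  -> stationarity OK
Primal feasibility (all g_i <= 0): OK
Dual feasibility (all lambda_i >= 0): OK
Complementary slackness (lambda_i * g_i(x) = 0 for all i): FAILS

Verdict: the first failing condition is complementary_slackness -> comp.

comp


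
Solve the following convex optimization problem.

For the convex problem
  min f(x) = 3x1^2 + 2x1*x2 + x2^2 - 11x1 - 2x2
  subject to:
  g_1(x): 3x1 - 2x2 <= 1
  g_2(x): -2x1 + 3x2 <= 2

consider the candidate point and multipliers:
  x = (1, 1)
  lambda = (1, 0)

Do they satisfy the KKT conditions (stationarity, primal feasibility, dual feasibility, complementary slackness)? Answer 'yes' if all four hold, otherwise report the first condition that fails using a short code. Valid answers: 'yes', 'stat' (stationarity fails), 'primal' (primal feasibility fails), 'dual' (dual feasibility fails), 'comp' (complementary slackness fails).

Gradient of f: grad f(x) = Q x + c = (-3, 2)
Constraint values g_i(x) = a_i^T x - b_i:
  g_1((1, 1)) = 0
  g_2((1, 1)) = -1
Stationarity residual: grad f(x) + sum_i lambda_i a_i = (0, 0)
  -> stationarity OK
Primal feasibility (all g_i <= 0): OK
Dual feasibility (all lambda_i >= 0): OK
Complementary slackness (lambda_i * g_i(x) = 0 for all i): OK

Verdict: yes, KKT holds.

yes


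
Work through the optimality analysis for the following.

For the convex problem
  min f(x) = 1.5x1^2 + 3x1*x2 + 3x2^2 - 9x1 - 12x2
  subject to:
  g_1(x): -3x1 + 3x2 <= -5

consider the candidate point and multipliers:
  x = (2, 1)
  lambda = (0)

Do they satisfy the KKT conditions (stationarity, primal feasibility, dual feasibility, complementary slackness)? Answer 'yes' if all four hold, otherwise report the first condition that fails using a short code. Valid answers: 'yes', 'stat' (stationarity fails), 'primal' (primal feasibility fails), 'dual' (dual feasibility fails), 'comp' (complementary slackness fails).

Gradient of f: grad f(x) = Q x + c = (0, 0)
Constraint values g_i(x) = a_i^T x - b_i:
  g_1((2, 1)) = 2
Stationarity residual: grad f(x) + sum_i lambda_i a_i = (0, 0)
  -> stationarity OK
Primal feasibility (all g_i <= 0): FAILS
Dual feasibility (all lambda_i >= 0): OK
Complementary slackness (lambda_i * g_i(x) = 0 for all i): OK

Verdict: the first failing condition is primal_feasibility -> primal.

primal


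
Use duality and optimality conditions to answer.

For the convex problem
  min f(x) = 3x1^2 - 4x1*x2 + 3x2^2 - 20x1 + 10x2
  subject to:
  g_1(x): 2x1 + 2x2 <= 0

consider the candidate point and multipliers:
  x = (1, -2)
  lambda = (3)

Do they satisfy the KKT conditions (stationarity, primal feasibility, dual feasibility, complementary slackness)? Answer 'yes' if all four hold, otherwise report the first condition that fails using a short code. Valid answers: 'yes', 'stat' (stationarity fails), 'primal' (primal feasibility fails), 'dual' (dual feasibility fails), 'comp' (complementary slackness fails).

Gradient of f: grad f(x) = Q x + c = (-6, -6)
Constraint values g_i(x) = a_i^T x - b_i:
  g_1((1, -2)) = -2
Stationarity residual: grad f(x) + sum_i lambda_i a_i = (0, 0)
  -> stationarity OK
Primal feasibility (all g_i <= 0): OK
Dual feasibility (all lambda_i >= 0): OK
Complementary slackness (lambda_i * g_i(x) = 0 for all i): FAILS

Verdict: the first failing condition is complementary_slackness -> comp.

comp
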